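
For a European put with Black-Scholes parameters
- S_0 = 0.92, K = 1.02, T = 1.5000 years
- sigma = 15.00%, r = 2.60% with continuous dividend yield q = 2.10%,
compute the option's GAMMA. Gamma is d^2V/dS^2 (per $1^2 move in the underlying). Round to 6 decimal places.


d1 = -0.4289831462; d2 = -0.6126948769
phi(d1) = 0.3638724798; exp(-qT) = 0.9689909565; exp(-rT) = 0.9617507091
Gamma = exp(-qT) * phi(d1) / (S * sigma * sqrt(T)) = 0.9689909565 * 0.3638724798 / (0.9200 * 0.1500 * 1.2247448714) = 2.086144

Answer: Gamma = 2.086144


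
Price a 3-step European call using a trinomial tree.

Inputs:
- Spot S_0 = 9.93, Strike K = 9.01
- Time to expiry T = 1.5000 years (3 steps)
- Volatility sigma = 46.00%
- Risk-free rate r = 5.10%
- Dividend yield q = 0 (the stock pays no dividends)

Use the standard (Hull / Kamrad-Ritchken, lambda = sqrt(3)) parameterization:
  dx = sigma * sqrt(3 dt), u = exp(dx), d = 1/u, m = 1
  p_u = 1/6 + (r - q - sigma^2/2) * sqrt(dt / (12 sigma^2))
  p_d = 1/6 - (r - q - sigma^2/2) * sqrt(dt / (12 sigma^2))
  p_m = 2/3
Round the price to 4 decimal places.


Answer: Price = V(0,0) = 2.8504

Derivation:
dt = T/N = 0.500000; dx = sigma*sqrt(3*dt) = 0.563383
u = exp(dx) = 1.756604; d = 1/u = 0.569280
p_u = 0.142349, p_m = 0.666667, p_d = 0.190984
Discount per step: exp(-r*dt) = 0.974822
Stock lattice S(k, j) with j the centered position index:
  k=0: S(0,+0) = 9.9300
  k=1: S(1,-1) = 5.6530; S(1,+0) = 9.9300; S(1,+1) = 17.4431
  k=2: S(2,-2) = 3.2181; S(2,-1) = 5.6530; S(2,+0) = 9.9300; S(2,+1) = 17.4431; S(2,+2) = 30.6406
  k=3: S(3,-3) = 1.8320; S(3,-2) = 3.2181; S(3,-1) = 5.6530; S(3,+0) = 9.9300; S(3,+1) = 17.4431; S(3,+2) = 30.6406; S(3,+3) = 53.8234
Terminal payoffs V(N, j) = max(S_T - K, 0):
  V(3,-3) = 0.000000; V(3,-2) = 0.000000; V(3,-1) = 0.000000; V(3,+0) = 0.920000; V(3,+1) = 8.433082; V(3,+2) = 21.630595; V(3,+3) = 44.813405
Backward induction: V(k, j) = exp(-r*dt) * [p_u * V(k+1, j+1) + p_m * V(k+1, j) + p_d * V(k+1, j-1)]
  V(2,-2) = exp(-r*dt) * [p_u*0.000000 + p_m*0.000000 + p_d*0.000000] = 0.000000
  V(2,-1) = exp(-r*dt) * [p_u*0.920000 + p_m*0.000000 + p_d*0.000000] = 0.127664
  V(2,+0) = exp(-r*dt) * [p_u*8.433082 + p_m*0.920000 + p_d*0.000000] = 1.768110
  V(2,+1) = exp(-r*dt) * [p_u*21.630595 + p_m*8.433082 + p_d*0.920000] = 8.653361
  V(2,+2) = exp(-r*dt) * [p_u*44.813405 + p_m*21.630595 + p_d*8.433082] = 21.845902
  V(1,-1) = exp(-r*dt) * [p_u*1.768110 + p_m*0.127664 + p_d*0.000000] = 0.328319
  V(1,+0) = exp(-r*dt) * [p_u*8.653361 + p_m*1.768110 + p_d*0.127664] = 2.373616
  V(1,+1) = exp(-r*dt) * [p_u*21.845902 + p_m*8.653361 + p_d*1.768110] = 8.984291
  V(0,+0) = exp(-r*dt) * [p_u*8.984291 + p_m*2.373616 + p_d*0.328319] = 2.850401


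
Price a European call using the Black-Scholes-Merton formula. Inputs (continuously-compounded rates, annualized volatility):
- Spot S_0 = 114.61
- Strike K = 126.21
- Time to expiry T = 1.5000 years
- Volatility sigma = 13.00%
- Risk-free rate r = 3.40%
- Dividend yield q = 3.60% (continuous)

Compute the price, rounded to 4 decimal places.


d1 = (ln(S/K) + (r - q + 0.5*sigma^2) * T) / (sigma * sqrt(T)) = -0.54477359
d2 = d1 - sigma * sqrt(T) = -0.70399042
exp(-rT) = 0.95027867; exp(-qT) = 0.94743211
C = S_0 * exp(-qT) * N(d1) - K * exp(-rT) * N(d2)
N(d1) = 0.29295462; N(d2) = 0.24071937
C = 114.6100 * 0.94743211 * 0.29295462 - 126.2100 * 0.95027867 * 0.24071937 = 2.9399

Answer: Price = 2.9399


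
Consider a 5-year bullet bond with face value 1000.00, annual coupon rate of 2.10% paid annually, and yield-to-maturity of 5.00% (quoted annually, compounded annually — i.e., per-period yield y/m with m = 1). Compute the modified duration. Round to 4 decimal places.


Coupon per period c = face * coupon_rate / m = 21.000000
Periods per year m = 1; per-period yield y/m = 0.050000
Number of cashflows N = 5
Cashflows (t years, CF_t, discount factor 1/(1+y/m)^(m*t), PV):
  t = 1.0000: CF_t = 21.000000, DF = 0.952381, PV = 20.000000
  t = 2.0000: CF_t = 21.000000, DF = 0.907029, PV = 19.047619
  t = 3.0000: CF_t = 21.000000, DF = 0.863838, PV = 18.140590
  t = 4.0000: CF_t = 21.000000, DF = 0.822702, PV = 17.276752
  t = 5.0000: CF_t = 1021.000000, DF = 0.783526, PV = 799.980216
Price P = sum_t PV_t = 874.445177
First compute Macaulay numerator sum_t t * PV_t:
  t * PV_t at t = 1.0000: 20.000000
  t * PV_t at t = 2.0000: 38.095238
  t * PV_t at t = 3.0000: 54.421769
  t * PV_t at t = 4.0000: 69.107008
  t * PV_t at t = 5.0000: 3999.901080
Macaulay duration D = 4181.525095 / 874.445177 = 4.781918
Modified duration = D / (1 + y/m) = 4.781918 / (1 + 0.050000) = 4.554208

Answer: Modified duration = 4.5542


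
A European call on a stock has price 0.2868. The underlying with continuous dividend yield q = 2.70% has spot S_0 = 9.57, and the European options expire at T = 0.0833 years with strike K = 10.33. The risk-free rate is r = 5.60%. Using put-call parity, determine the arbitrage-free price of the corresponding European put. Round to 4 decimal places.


Put-call parity: C - P = S_0 * exp(-qT) - K * exp(-rT).
S_0 * exp(-qT) = 9.5700 * 0.99775343 = 9.54850030
K * exp(-rT) = 10.3300 * 0.99534606 = 10.28192483
P = C - S*exp(-qT) + K*exp(-rT)
P = 0.2868 - 9.54850030 + 10.28192483 = 1.0202

Answer: Put price = 1.0202


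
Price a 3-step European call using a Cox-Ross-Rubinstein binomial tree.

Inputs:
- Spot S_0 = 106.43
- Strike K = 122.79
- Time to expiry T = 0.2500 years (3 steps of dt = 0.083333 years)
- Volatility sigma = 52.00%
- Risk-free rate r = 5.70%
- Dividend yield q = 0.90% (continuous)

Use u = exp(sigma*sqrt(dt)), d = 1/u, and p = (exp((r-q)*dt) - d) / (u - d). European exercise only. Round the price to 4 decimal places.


dt = T/N = 0.083333
u = exp(sigma*sqrt(dt)) = 1.161963; d = 1/u = 0.860612
p = (exp((r-q)*dt) - d) / (u - d) = 0.475843
Discount per step: exp(-r*dt) = 0.995261
Stock lattice S(k, i) with i counting down-moves:
  k=0: S(0,0) = 106.4300
  k=1: S(1,0) = 123.6678; S(1,1) = 91.5950
  k=2: S(2,0) = 143.6974; S(2,1) = 106.4300; S(2,2) = 78.8278
  k=3: S(3,0) = 166.9711; S(3,1) = 123.6678; S(3,2) = 91.5950; S(3,3) = 67.8402
Terminal payoffs V(N, i) = max(S_T - K, 0):
  V(3,0) = 44.181093; V(3,1) = 0.877753; V(3,2) = 0.000000; V(3,3) = 0.000000
Backward induction: V(k, i) = exp(-r*dt) * [p * V(k+1, i) + (1-p) * V(k+1, i+1)].
  V(2,0) = exp(-r*dt) * [p*44.181093 + (1-p)*0.877753] = 21.381527
  V(2,1) = exp(-r*dt) * [p*0.877753 + (1-p)*0.000000] = 0.415693
  V(2,2) = exp(-r*dt) * [p*0.000000 + (1-p)*0.000000] = 0.000000
  V(1,0) = exp(-r*dt) * [p*21.381527 + (1-p)*0.415693] = 10.342886
  V(1,1) = exp(-r*dt) * [p*0.415693 + (1-p)*0.000000] = 0.196867
  V(0,0) = exp(-r*dt) * [p*10.342886 + (1-p)*0.196867] = 5.000965

Answer: Price = V(0,0) = 5.0010


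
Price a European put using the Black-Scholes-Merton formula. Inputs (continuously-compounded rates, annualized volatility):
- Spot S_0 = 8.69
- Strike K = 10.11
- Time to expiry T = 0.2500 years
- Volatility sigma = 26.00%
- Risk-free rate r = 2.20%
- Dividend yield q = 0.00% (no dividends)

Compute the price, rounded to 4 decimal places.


Answer: Price = 1.4443

Derivation:
d1 = (ln(S/K) + (r - q + 0.5*sigma^2) * T) / (sigma * sqrt(T)) = -1.05693918
d2 = d1 - sigma * sqrt(T) = -1.18693918
exp(-rT) = 0.99451510; exp(-qT) = 1.00000000
P = K * exp(-rT) * N(-d2) - S_0 * exp(-qT) * N(-d1)
N(-d1) = 0.85473033; N(-d2) = 0.88237419
P = 10.1100 * 0.99451510 * 0.88237419 - 8.6900 * 1.00000000 * 0.85473033 = 1.4443


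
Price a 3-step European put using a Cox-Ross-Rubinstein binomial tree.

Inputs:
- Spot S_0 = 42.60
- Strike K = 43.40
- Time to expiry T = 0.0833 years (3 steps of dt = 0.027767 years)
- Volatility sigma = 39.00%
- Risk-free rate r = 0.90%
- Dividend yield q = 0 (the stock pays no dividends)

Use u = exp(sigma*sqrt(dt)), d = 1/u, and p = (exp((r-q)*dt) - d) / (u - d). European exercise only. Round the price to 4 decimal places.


Answer: Price = V(0,0) = 2.4750

Derivation:
dt = T/N = 0.027767
u = exp(sigma*sqrt(dt)) = 1.067145; d = 1/u = 0.937080
p = (exp((r-q)*dt) - d) / (u - d) = 0.485681
Discount per step: exp(-r*dt) = 0.999750
Stock lattice S(k, i) with i counting down-moves:
  k=0: S(0,0) = 42.6000
  k=1: S(1,0) = 45.4604; S(1,1) = 39.9196
  k=2: S(2,0) = 48.5128; S(2,1) = 42.6000; S(2,2) = 37.4078
  k=3: S(3,0) = 51.7702; S(3,1) = 45.4604; S(3,2) = 39.9196; S(3,3) = 35.0541
Terminal payoffs V(N, i) = max(K - S_T, 0):
  V(3,0) = 0.000000; V(3,1) = 0.000000; V(3,2) = 3.480407; V(3,3) = 8.345876
Backward induction: V(k, i) = exp(-r*dt) * [p * V(k+1, i) + (1-p) * V(k+1, i+1)].
  V(2,0) = exp(-r*dt) * [p*0.000000 + (1-p)*0.000000] = 0.000000
  V(2,1) = exp(-r*dt) * [p*0.000000 + (1-p)*3.480407] = 1.789594
  V(2,2) = exp(-r*dt) * [p*3.480407 + (1-p)*8.345876] = 5.981318
  V(1,0) = exp(-r*dt) * [p*0.000000 + (1-p)*1.789594] = 0.920193
  V(1,1) = exp(-r*dt) * [p*1.789594 + (1-p)*5.981318] = 3.944493
  V(0,0) = exp(-r*dt) * [p*0.920193 + (1-p)*3.944493] = 2.475031


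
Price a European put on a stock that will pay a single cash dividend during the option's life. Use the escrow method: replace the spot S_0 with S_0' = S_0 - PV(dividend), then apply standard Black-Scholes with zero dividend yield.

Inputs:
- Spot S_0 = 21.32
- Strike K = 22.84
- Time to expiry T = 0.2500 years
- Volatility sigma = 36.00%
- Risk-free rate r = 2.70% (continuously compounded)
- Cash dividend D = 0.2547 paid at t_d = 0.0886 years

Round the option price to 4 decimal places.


PV(D) = D * exp(-r * t_d) = 0.2547 * 0.99761066 = 0.25409143
S_0' = S_0 - PV(D) = 21.3200 - 0.25409143 = 21.06590857
d1 = (ln(S_0'/K) + (r + sigma^2/2)*T) / (sigma*sqrt(T)) = -0.32170755
d2 = d1 - sigma*sqrt(T) = -0.50170755
exp(-rT) = 0.99327273
N(-d1) = 0.62616287; N(-d2) = 0.69206337
P = K * exp(-rT) * N(-d2) - S_0' * N(-d1) = 22.8400 * 0.99327273 * 0.69206337 - 21.06590857 * 0.62616287 = 2.5097

Answer: Price = 2.5097


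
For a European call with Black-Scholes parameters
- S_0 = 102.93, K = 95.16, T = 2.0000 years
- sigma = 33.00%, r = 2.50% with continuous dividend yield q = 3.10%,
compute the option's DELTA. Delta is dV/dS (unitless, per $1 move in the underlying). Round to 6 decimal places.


d1 = 0.3758153836; d2 = -0.0908750920
phi(d1) = 0.3717412860; exp(-qT) = 0.9398828868; exp(-rT) = 0.9512294245
N(d1) = 0.6464729248
Delta = exp(-qT) * N(d1) = 0.9398828868 * 0.6464729248 = 0.607609

Answer: Delta = 0.607609


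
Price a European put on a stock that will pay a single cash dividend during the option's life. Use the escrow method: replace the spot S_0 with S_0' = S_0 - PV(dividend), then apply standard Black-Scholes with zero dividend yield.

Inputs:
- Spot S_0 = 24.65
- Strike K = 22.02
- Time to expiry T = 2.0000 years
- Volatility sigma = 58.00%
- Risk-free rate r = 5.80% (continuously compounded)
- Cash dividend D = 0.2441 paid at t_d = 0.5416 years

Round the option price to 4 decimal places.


PV(D) = D * exp(-r * t_d) = 0.2441 * 0.96907546 = 0.23655132
S_0' = S_0 - PV(D) = 24.6500 - 0.23655132 = 24.41344868
d1 = (ln(S_0'/K) + (r + sigma^2/2)*T) / (sigma*sqrt(T)) = 0.67733883
d2 = d1 - sigma*sqrt(T) = -0.14290503
exp(-rT) = 0.89047522
N(-d1) = 0.24909550; N(-d2) = 0.55681741
P = K * exp(-rT) * N(-d2) - S_0' * N(-d1) = 22.0200 * 0.89047522 * 0.55681741 - 24.41344868 * 0.24909550 = 4.8369

Answer: Price = 4.8369


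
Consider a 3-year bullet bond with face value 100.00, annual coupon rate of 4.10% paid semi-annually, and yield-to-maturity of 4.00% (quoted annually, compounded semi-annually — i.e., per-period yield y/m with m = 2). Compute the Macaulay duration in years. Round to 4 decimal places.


Answer: Macaulay duration = 2.8536 years

Derivation:
Coupon per period c = face * coupon_rate / m = 2.050000
Periods per year m = 2; per-period yield y/m = 0.020000
Number of cashflows N = 6
Cashflows (t years, CF_t, discount factor 1/(1+y/m)^(m*t), PV):
  t = 0.5000: CF_t = 2.050000, DF = 0.980392, PV = 2.009804
  t = 1.0000: CF_t = 2.050000, DF = 0.961169, PV = 1.970396
  t = 1.5000: CF_t = 2.050000, DF = 0.942322, PV = 1.931761
  t = 2.0000: CF_t = 2.050000, DF = 0.923845, PV = 1.893883
  t = 2.5000: CF_t = 2.050000, DF = 0.905731, PV = 1.856748
  t = 3.0000: CF_t = 102.050000, DF = 0.887971, PV = 90.617480
Price P = sum_t PV_t = 100.280072
Macaulay numerator sum_t t * PV_t:
  t * PV_t at t = 0.5000: 1.004902
  t * PV_t at t = 1.0000: 1.970396
  t * PV_t at t = 1.5000: 2.897641
  t * PV_t at t = 2.0000: 3.787766
  t * PV_t at t = 2.5000: 4.641870
  t * PV_t at t = 3.0000: 271.852439
Macaulay duration D = (sum_t t * PV_t) / P = 286.155014 / 100.280072 = 2.853558


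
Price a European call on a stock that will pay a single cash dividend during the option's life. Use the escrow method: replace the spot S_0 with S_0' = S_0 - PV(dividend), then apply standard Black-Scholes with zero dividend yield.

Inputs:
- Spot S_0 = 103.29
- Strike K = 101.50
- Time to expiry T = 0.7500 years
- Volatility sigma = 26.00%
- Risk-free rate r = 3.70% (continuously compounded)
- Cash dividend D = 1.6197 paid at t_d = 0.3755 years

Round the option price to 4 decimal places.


Answer: Price = 10.5452

Derivation:
PV(D) = D * exp(-r * t_d) = 1.6197 * 0.98620257 = 1.59735230
S_0' = S_0 - PV(D) = 103.2900 - 1.59735230 = 101.69264770
d1 = (ln(S_0'/K) + (r + sigma^2/2)*T) / (sigma*sqrt(T)) = 0.24424673
d2 = d1 - sigma*sqrt(T) = 0.01908013
exp(-rT) = 0.97263149
N(d1) = 0.59648013; N(d2) = 0.50761141
C = S_0' * N(d1) - K * exp(-rT) * N(d2) = 101.69264770 * 0.59648013 - 101.5000 * 0.97263149 * 0.50761141 = 10.5452


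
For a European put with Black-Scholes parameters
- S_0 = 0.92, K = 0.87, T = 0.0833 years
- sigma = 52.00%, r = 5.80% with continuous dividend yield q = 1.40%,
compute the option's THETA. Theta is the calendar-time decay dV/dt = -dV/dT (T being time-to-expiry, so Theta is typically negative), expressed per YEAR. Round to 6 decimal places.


d1 = 0.4717972113; d2 = 0.3217161665
phi(d1) = 0.3569231318; exp(-qT) = 0.9988344797; exp(-rT) = 0.9951802524
Theta = -S*exp(-qT)*phi(d1)*sigma/(2*sqrt(T)) + r*K*exp(-rT)*N(-d2) - q*S*exp(-qT)*N(-d1)
N(-d1) = 0.3185357708; N(-d2) = 0.3738338647; sqrt(T) = 0.2886173938
Term 1 = -0.9200 * 0.9988344797 * 0.3569231318 * 0.5200 / (2 * 0.2886173938) = -0.2954655800
Term 2 = 0.0580 * 0.8700 * 0.9951802524 * 0.3738338647 = 0.0187727387
Term 3 = -0.0140 * 0.9200 * 0.9988344797 * 0.3185357708 = -0.0040979589
Theta = -0.2954655800 + (0.0187727387) + (-0.0040979589) = -0.280791

Answer: Theta = -0.280791


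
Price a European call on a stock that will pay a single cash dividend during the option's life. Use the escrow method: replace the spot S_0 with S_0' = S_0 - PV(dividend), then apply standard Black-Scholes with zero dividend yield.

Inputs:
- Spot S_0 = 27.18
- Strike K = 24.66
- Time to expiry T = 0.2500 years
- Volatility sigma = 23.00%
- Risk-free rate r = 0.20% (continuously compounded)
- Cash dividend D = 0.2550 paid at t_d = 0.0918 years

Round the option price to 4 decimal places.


Answer: Price = 2.6533

Derivation:
PV(D) = D * exp(-r * t_d) = 0.2550 * 0.99981642 = 0.25495319
S_0' = S_0 - PV(D) = 27.1800 - 0.25495319 = 26.92504681
d1 = (ln(S_0'/K) + (r + sigma^2/2)*T) / (sigma*sqrt(T)) = 0.82597360
d2 = d1 - sigma*sqrt(T) = 0.71097360
exp(-rT) = 0.99950012
N(d1) = 0.79559047; N(d2) = 0.76144970
C = S_0' * N(d1) - K * exp(-rT) * N(d2) = 26.92504681 * 0.79559047 - 24.6600 * 0.99950012 * 0.76144970 = 2.6533


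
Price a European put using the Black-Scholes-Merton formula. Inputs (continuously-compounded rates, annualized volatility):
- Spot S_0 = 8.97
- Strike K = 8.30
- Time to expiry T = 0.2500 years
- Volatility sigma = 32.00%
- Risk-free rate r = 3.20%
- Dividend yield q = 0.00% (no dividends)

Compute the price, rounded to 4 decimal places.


Answer: Price = 0.2569

Derivation:
d1 = (ln(S/K) + (r - q + 0.5*sigma^2) * T) / (sigma * sqrt(T)) = 0.61518851
d2 = d1 - sigma * sqrt(T) = 0.45518851
exp(-rT) = 0.99203191; exp(-qT) = 1.00000000
P = K * exp(-rT) * N(-d2) - S_0 * exp(-qT) * N(-d1)
N(-d1) = 0.26921512; N(-d2) = 0.32448681
P = 8.3000 * 0.99203191 * 0.32448681 - 8.9700 * 1.00000000 * 0.26921512 = 0.2569


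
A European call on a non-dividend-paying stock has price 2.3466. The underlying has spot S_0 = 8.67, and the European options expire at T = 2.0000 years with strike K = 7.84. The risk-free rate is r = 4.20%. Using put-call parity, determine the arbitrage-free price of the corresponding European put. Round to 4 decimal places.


Answer: Put price = 0.8849

Derivation:
Put-call parity: C - P = S_0 * exp(-qT) - K * exp(-rT).
S_0 * exp(-qT) = 8.6700 * 1.00000000 = 8.67000000
K * exp(-rT) = 7.8400 * 0.91943126 = 7.20834105
P = C - S*exp(-qT) + K*exp(-rT)
P = 2.3466 - 8.67000000 + 7.20834105 = 0.8849


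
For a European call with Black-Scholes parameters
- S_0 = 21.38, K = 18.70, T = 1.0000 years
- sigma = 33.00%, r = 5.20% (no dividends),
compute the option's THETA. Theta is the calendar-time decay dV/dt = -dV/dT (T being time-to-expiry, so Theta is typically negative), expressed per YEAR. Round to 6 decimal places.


Answer: Theta = -1.683900

Derivation:
d1 = 0.7284314598; d2 = 0.3984314598
phi(d1) = 0.3059771879; exp(-qT) = 1.0000000000; exp(-rT) = 0.9493288668
Theta = -S*exp(-qT)*phi(d1)*sigma/(2*sqrt(T)) - r*K*exp(-rT)*N(d2) + q*S*exp(-qT)*N(d1)
N(d1) = 0.7668252445; N(d2) = 0.6548439141; sqrt(T) = 1.0000000000
Term 1 = -21.3800 * 1.0000000000 * 0.3059771879 * 0.3300 / (2 * 1.0000000000) = -1.0793957258
Term 2 = -0.0520 * 18.7000 * 0.9493288668 * 0.6548439141 = -0.6045043533
Term 3 = 0 (no dividend yield, q = 0)
Theta = -1.0793957258 + (-0.6045043533) + (0.0000000000) = -1.683900


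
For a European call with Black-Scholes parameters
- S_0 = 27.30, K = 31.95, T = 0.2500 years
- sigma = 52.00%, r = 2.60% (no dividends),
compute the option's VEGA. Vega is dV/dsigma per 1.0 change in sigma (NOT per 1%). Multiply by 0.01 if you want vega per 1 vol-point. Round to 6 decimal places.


Answer: Vega = 4.921317

Derivation:
d1 = -0.4499441486; d2 = -0.7099441486
phi(d1) = 0.3605360232; exp(-qT) = 1.0000000000; exp(-rT) = 0.9935210793
Vega = S * exp(-qT) * phi(d1) * sqrt(T) = 27.3000 * 1.0000000000 * 0.3605360232 * 0.5000000000 = 4.921317


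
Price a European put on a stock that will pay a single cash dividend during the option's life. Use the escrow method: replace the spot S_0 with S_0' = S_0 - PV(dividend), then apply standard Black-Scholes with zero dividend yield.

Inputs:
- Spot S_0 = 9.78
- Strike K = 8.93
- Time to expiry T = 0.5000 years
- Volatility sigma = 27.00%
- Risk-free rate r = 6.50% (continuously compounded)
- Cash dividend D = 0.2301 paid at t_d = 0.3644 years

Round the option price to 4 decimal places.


Answer: Price = 0.3294

Derivation:
PV(D) = D * exp(-r * t_d) = 0.2301 * 0.97659231 = 0.22471389
S_0' = S_0 - PV(D) = 9.7800 - 0.22471389 = 9.55528611
d1 = (ln(S_0'/K) + (r + sigma^2/2)*T) / (sigma*sqrt(T)) = 0.62017521
d2 = d1 - sigma*sqrt(T) = 0.42925638
exp(-rT) = 0.96802245
N(-d1) = 0.26757122; N(-d2) = 0.33386833
P = K * exp(-rT) * N(-d2) - S_0' * N(-d1) = 8.9300 * 0.96802245 * 0.33386833 - 9.55528611 * 0.26757122 = 0.3294


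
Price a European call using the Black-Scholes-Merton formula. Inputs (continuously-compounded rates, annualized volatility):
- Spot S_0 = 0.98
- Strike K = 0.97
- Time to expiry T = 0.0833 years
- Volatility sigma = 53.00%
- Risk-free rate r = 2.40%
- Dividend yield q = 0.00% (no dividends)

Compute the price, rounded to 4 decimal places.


Answer: Price = 0.0655

Derivation:
d1 = (ln(S/K) + (r - q + 0.5*sigma^2) * T) / (sigma * sqrt(T)) = 0.15660339
d2 = d1 - sigma * sqrt(T) = 0.00363617
exp(-rT) = 0.99800280; exp(-qT) = 1.00000000
C = S_0 * exp(-qT) * N(d1) - K * exp(-rT) * N(d2)
N(d1) = 0.56222129; N(d2) = 0.50145062
C = 0.9800 * 1.00000000 * 0.56222129 - 0.9700 * 0.99800280 * 0.50145062 = 0.0655


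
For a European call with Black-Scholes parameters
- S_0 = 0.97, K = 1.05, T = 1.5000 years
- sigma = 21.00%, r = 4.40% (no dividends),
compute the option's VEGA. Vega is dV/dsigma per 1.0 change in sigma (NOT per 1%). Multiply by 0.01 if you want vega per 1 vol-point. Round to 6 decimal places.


Answer: Vega = 0.472538

Derivation:
d1 = 0.0770836084; d2 = -0.1801128146
phi(d1) = 0.3977588052; exp(-qT) = 1.0000000000; exp(-rT) = 0.9361308643
Vega = S * exp(-qT) * phi(d1) * sqrt(T) = 0.9700 * 1.0000000000 * 0.3977588052 * 1.2247448714 = 0.472538


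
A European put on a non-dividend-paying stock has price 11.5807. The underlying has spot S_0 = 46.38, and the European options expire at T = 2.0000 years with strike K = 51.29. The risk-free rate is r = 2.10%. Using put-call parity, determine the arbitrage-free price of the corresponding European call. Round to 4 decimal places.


Put-call parity: C - P = S_0 * exp(-qT) - K * exp(-rT).
S_0 * exp(-qT) = 46.3800 * 1.00000000 = 46.38000000
K * exp(-rT) = 51.2900 * 0.95886978 = 49.18043105
C = P + S*exp(-qT) - K*exp(-rT)
C = 11.5807 + 46.38000000 - 49.18043105 = 8.7803

Answer: Call price = 8.7803


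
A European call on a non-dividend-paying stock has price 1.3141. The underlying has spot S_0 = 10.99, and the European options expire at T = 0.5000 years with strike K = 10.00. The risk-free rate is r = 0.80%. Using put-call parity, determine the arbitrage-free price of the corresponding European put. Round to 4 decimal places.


Answer: Put price = 0.2842

Derivation:
Put-call parity: C - P = S_0 * exp(-qT) - K * exp(-rT).
S_0 * exp(-qT) = 10.9900 * 1.00000000 = 10.99000000
K * exp(-rT) = 10.0000 * 0.99600799 = 9.96007989
P = C - S*exp(-qT) + K*exp(-rT)
P = 1.3141 - 10.99000000 + 9.96007989 = 0.2842


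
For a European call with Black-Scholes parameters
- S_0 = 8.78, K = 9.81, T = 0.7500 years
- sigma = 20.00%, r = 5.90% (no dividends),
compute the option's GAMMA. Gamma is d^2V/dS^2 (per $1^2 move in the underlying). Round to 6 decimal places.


Answer: Gamma = 0.250915

Derivation:
d1 = -0.2983507511; d2 = -0.4715558318
phi(d1) = 0.3815760442; exp(-qT) = 1.0000000000; exp(-rT) = 0.9567147489
Gamma = exp(-qT) * phi(d1) / (S * sigma * sqrt(T)) = 1.0000000000 * 0.3815760442 / (8.7800 * 0.2000 * 0.8660254038) = 0.250915


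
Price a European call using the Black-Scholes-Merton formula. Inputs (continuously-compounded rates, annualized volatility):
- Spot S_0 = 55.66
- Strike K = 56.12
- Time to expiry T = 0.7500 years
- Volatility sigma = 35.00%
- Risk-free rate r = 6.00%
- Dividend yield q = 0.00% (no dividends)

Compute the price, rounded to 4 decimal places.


d1 = (ln(S/K) + (r - q + 0.5*sigma^2) * T) / (sigma * sqrt(T)) = 0.27286234
d2 = d1 - sigma * sqrt(T) = -0.03024655
exp(-rT) = 0.95599748; exp(-qT) = 1.00000000
C = S_0 * exp(-qT) * N(d1) - K * exp(-rT) * N(d2)
N(d1) = 0.60752048; N(d2) = 0.48793521
C = 55.6600 * 1.00000000 * 0.60752048 - 56.1200 * 0.95599748 * 0.48793521 = 7.6366

Answer: Price = 7.6366


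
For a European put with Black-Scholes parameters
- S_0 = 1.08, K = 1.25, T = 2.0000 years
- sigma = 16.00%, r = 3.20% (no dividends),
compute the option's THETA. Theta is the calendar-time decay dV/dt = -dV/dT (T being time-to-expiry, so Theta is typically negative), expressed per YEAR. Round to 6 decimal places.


d1 = -0.2500617290; d2 = -0.4763358990
phi(d1) = 0.3866621490; exp(-qT) = 1.0000000000; exp(-rT) = 0.9380049995
Theta = -S*exp(-qT)*phi(d1)*sigma/(2*sqrt(T)) + r*K*exp(-rT)*N(-d2) - q*S*exp(-qT)*N(-d1)
N(-d1) = 0.5987301941; N(-d2) = 0.6830824531; sqrt(T) = 1.4142135624
Term 1 = -1.0800 * 1.0000000000 * 0.3866621490 * 0.1600 / (2 * 1.4142135624) = -0.0236227473
Term 2 = 0.0320 * 1.2500 * 0.9380049995 * 0.6830824531 = 0.0256293902
Term 3 = 0 (no dividend yield, q = 0)
Theta = -0.0236227473 + (0.0256293902) + (0.0000000000) = 0.002007

Answer: Theta = 0.002007


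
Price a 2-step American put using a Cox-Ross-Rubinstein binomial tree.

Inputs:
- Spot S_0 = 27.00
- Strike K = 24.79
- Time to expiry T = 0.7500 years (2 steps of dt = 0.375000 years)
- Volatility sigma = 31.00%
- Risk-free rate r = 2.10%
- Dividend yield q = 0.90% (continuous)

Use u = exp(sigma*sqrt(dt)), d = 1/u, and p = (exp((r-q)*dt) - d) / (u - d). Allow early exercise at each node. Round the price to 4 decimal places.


Answer: Price = V(0,0) = 1.7840

Derivation:
dt = T/N = 0.375000
u = exp(sigma*sqrt(dt)) = 1.209051; d = 1/u = 0.827095
p = (exp((r-q)*dt) - d) / (u - d) = 0.464491
Discount per step: exp(-r*dt) = 0.992156
Stock lattice S(k, i) with i counting down-moves:
  k=0: S(0,0) = 27.0000
  k=1: S(1,0) = 32.6444; S(1,1) = 22.3316
  k=2: S(2,0) = 39.4687; S(2,1) = 27.0000; S(2,2) = 18.4703
Terminal payoffs V(N, i) = max(K - S_T, 0):
  V(2,0) = 0.000000; V(2,1) = 0.000000; V(2,2) = 6.319665
Backward induction: V(k, i) = exp(-r*dt) * [p * V(k+1, i) + (1-p) * V(k+1, i+1)]; then take max(V_cont, immediate exercise) for American.
  V(1,0) = exp(-r*dt) * [p*0.000000 + (1-p)*0.000000] = 0.000000; exercise = 0.000000; V(1,0) = max -> 0.000000
  V(1,1) = exp(-r*dt) * [p*0.000000 + (1-p)*6.319665] = 3.357690; exercise = 2.458429; V(1,1) = max -> 3.357690
  V(0,0) = exp(-r*dt) * [p*0.000000 + (1-p)*3.357690] = 1.783968; exercise = 0.000000; V(0,0) = max -> 1.783968


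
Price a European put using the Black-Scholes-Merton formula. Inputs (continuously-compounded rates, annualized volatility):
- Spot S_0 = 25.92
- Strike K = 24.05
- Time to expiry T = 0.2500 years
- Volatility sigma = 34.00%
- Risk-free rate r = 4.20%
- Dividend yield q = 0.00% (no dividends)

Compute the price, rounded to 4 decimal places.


Answer: Price = 0.8307

Derivation:
d1 = (ln(S/K) + (r - q + 0.5*sigma^2) * T) / (sigma * sqrt(T)) = 0.58723456
d2 = d1 - sigma * sqrt(T) = 0.41723456
exp(-rT) = 0.98955493; exp(-qT) = 1.00000000
P = K * exp(-rT) * N(-d2) - S_0 * exp(-qT) * N(-d1)
N(-d1) = 0.27852309; N(-d2) = 0.33825342
P = 24.0500 * 0.98955493 * 0.33825342 - 25.9200 * 1.00000000 * 0.27852309 = 0.8307


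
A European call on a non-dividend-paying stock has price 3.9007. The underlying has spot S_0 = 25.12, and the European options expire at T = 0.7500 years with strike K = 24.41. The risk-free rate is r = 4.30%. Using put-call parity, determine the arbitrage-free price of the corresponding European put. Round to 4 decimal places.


Answer: Put price = 2.4160

Derivation:
Put-call parity: C - P = S_0 * exp(-qT) - K * exp(-rT).
S_0 * exp(-qT) = 25.1200 * 1.00000000 = 25.12000000
K * exp(-rT) = 24.4100 * 0.96826449 = 23.63533610
P = C - S*exp(-qT) + K*exp(-rT)
P = 3.9007 - 25.12000000 + 23.63533610 = 2.4160


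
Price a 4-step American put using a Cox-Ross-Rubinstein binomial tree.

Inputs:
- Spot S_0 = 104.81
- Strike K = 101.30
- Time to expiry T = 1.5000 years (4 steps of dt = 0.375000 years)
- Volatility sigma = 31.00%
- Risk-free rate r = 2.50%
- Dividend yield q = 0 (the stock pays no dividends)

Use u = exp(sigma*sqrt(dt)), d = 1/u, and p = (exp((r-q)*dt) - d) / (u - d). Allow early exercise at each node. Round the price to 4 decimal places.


Answer: Price = V(0,0) = 11.8221

Derivation:
dt = T/N = 0.375000
u = exp(sigma*sqrt(dt)) = 1.209051; d = 1/u = 0.827095
p = (exp((r-q)*dt) - d) / (u - d) = 0.477343
Discount per step: exp(-r*dt) = 0.990669
Stock lattice S(k, i) with i counting down-moves:
  k=0: S(0,0) = 104.8100
  k=1: S(1,0) = 126.7206; S(1,1) = 86.6878
  k=2: S(2,0) = 153.2116; S(2,1) = 104.8100; S(2,2) = 71.6991
  k=3: S(3,0) = 185.2406; S(3,1) = 126.7206; S(3,2) = 86.6878; S(3,3) = 59.3020
  k=4: S(4,0) = 223.9653; S(4,1) = 153.2116; S(4,2) = 104.8100; S(4,3) = 71.6991; S(4,4) = 49.0484
Terminal payoffs V(N, i) = max(K - S_T, 0):
  V(4,0) = 0.000000; V(4,1) = 0.000000; V(4,2) = 0.000000; V(4,3) = 29.600894; V(4,4) = 52.251610
Backward induction: V(k, i) = exp(-r*dt) * [p * V(k+1, i) + (1-p) * V(k+1, i+1)]; then take max(V_cont, immediate exercise) for American.
  V(3,0) = exp(-r*dt) * [p*0.000000 + (1-p)*0.000000] = 0.000000; exercise = 0.000000; V(3,0) = max -> 0.000000
  V(3,1) = exp(-r*dt) * [p*0.000000 + (1-p)*0.000000] = 0.000000; exercise = 0.000000; V(3,1) = max -> 0.000000
  V(3,2) = exp(-r*dt) * [p*0.000000 + (1-p)*29.600894] = 15.326741; exercise = 14.612150; V(3,2) = max -> 15.326741
  V(3,3) = exp(-r*dt) * [p*29.600894 + (1-p)*52.251610] = 41.052763; exercise = 41.998012; V(3,3) = max -> 41.998012
  V(2,0) = exp(-r*dt) * [p*0.000000 + (1-p)*0.000000] = 0.000000; exercise = 0.000000; V(2,0) = max -> 0.000000
  V(2,1) = exp(-r*dt) * [p*0.000000 + (1-p)*15.326741] = 7.935875; exercise = 0.000000; V(2,1) = max -> 7.935875
  V(2,2) = exp(-r*dt) * [p*15.326741 + (1-p)*41.998012] = 28.993567; exercise = 29.600894; V(2,2) = max -> 29.600894
  V(1,0) = exp(-r*dt) * [p*0.000000 + (1-p)*7.935875] = 4.109035; exercise = 0.000000; V(1,0) = max -> 4.109035
  V(1,1) = exp(-r*dt) * [p*7.935875 + (1-p)*29.600894] = 19.079531; exercise = 14.612150; V(1,1) = max -> 19.079531
  V(0,0) = exp(-r*dt) * [p*4.109035 + (1-p)*19.079531] = 11.822111; exercise = 0.000000; V(0,0) = max -> 11.822111


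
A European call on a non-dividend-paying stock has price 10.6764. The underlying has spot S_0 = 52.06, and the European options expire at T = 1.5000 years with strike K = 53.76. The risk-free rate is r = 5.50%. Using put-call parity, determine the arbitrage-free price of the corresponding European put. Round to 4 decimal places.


Answer: Put price = 8.1192

Derivation:
Put-call parity: C - P = S_0 * exp(-qT) - K * exp(-rT).
S_0 * exp(-qT) = 52.0600 * 1.00000000 = 52.06000000
K * exp(-rT) = 53.7600 * 0.92081144 = 49.50282290
P = C - S*exp(-qT) + K*exp(-rT)
P = 10.6764 - 52.06000000 + 49.50282290 = 8.1192


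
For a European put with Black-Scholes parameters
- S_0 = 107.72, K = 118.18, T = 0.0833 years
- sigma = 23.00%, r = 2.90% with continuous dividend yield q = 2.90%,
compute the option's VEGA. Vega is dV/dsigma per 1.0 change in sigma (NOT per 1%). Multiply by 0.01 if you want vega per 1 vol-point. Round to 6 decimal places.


Answer: Vega = 4.888152

Derivation:
d1 = -1.3628744568; d2 = -1.4292564574
phi(d1) = 0.1576068047; exp(-qT) = 0.9975872155; exp(-rT) = 0.9975872155
Vega = S * exp(-qT) * phi(d1) * sqrt(T) = 107.7200 * 0.9975872155 * 0.1576068047 * 0.2886173938 = 4.888152


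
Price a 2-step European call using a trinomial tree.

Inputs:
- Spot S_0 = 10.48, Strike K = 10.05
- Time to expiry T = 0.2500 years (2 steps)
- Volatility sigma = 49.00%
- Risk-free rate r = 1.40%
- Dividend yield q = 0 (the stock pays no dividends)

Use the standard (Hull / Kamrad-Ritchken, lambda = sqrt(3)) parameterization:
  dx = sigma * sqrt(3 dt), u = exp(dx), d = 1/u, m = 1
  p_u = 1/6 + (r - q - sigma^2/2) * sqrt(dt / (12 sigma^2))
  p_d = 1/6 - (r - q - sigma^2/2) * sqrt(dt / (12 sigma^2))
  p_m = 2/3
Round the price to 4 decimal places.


dt = T/N = 0.125000; dx = sigma*sqrt(3*dt) = 0.300062
u = exp(dx) = 1.349943; d = 1/u = 0.740772
p_u = 0.144578, p_m = 0.666667, p_d = 0.188756
Discount per step: exp(-r*dt) = 0.998252
Stock lattice S(k, j) with j the centered position index:
  k=0: S(0,+0) = 10.4800
  k=1: S(1,-1) = 7.7633; S(1,+0) = 10.4800; S(1,+1) = 14.1474
  k=2: S(2,-2) = 5.7508; S(2,-1) = 7.7633; S(2,+0) = 10.4800; S(2,+1) = 14.1474; S(2,+2) = 19.0982
Terminal payoffs V(N, j) = max(S_T - K, 0):
  V(2,-2) = 0.000000; V(2,-1) = 0.000000; V(2,+0) = 0.430000; V(2,+1) = 4.097404; V(2,+2) = 9.048192
Backward induction: V(k, j) = exp(-r*dt) * [p_u * V(k+1, j+1) + p_m * V(k+1, j) + p_d * V(k+1, j-1)]
  V(1,-1) = exp(-r*dt) * [p_u*0.430000 + p_m*0.000000 + p_d*0.000000] = 0.062060
  V(1,+0) = exp(-r*dt) * [p_u*4.097404 + p_m*0.430000 + p_d*0.000000] = 0.877522
  V(1,+1) = exp(-r*dt) * [p_u*9.048192 + p_m*4.097404 + p_d*0.430000] = 4.113728
  V(0,+0) = exp(-r*dt) * [p_u*4.113728 + p_m*0.877522 + p_d*0.062060] = 1.189398

Answer: Price = V(0,0) = 1.1894


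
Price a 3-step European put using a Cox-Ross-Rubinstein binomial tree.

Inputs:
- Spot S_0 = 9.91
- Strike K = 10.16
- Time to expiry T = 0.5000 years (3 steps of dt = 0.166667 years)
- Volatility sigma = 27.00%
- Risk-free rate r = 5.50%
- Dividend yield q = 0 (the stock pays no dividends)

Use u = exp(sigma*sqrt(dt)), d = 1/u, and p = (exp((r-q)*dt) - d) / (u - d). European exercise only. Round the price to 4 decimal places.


dt = T/N = 0.166667
u = exp(sigma*sqrt(dt)) = 1.116532; d = 1/u = 0.895631
p = (exp((r-q)*dt) - d) / (u - d) = 0.514159
Discount per step: exp(-r*dt) = 0.990875
Stock lattice S(k, i) with i counting down-moves:
  k=0: S(0,0) = 9.9100
  k=1: S(1,0) = 11.0648; S(1,1) = 8.8757
  k=2: S(2,0) = 12.3542; S(2,1) = 9.9100; S(2,2) = 7.9494
  k=3: S(3,0) = 13.7939; S(3,1) = 11.0648; S(3,2) = 8.8757; S(3,3) = 7.1197
Terminal payoffs V(N, i) = max(K - S_T, 0):
  V(3,0) = 0.000000; V(3,1) = 0.000000; V(3,2) = 1.284299; V(3,3) = 3.040317
Backward induction: V(k, i) = exp(-r*dt) * [p * V(k+1, i) + (1-p) * V(k+1, i+1)].
  V(2,0) = exp(-r*dt) * [p*0.000000 + (1-p)*0.000000] = 0.000000
  V(2,1) = exp(-r*dt) * [p*0.000000 + (1-p)*1.284299] = 0.618272
  V(2,2) = exp(-r*dt) * [p*1.284299 + (1-p)*3.040317] = 2.117941
  V(1,0) = exp(-r*dt) * [p*0.000000 + (1-p)*0.618272] = 0.297641
  V(1,1) = exp(-r*dt) * [p*0.618272 + (1-p)*2.117941] = 1.334584
  V(0,0) = exp(-r*dt) * [p*0.297641 + (1-p)*1.334584] = 0.794118

Answer: Price = V(0,0) = 0.7941


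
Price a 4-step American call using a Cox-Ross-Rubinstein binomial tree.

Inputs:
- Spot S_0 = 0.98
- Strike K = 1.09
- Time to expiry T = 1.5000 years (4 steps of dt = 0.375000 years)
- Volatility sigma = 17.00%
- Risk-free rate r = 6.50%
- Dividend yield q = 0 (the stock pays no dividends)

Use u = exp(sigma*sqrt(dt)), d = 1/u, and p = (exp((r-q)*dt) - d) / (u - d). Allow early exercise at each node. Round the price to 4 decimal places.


dt = T/N = 0.375000
u = exp(sigma*sqrt(dt)) = 1.109715; d = 1/u = 0.901132
p = (exp((r-q)*dt) - d) / (u - d) = 0.592294
Discount per step: exp(-r*dt) = 0.975920
Stock lattice S(k, i) with i counting down-moves:
  k=0: S(0,0) = 0.9800
  k=1: S(1,0) = 1.0875; S(1,1) = 0.8831
  k=2: S(2,0) = 1.2068; S(2,1) = 0.9800; S(2,2) = 0.7958
  k=3: S(3,0) = 1.3392; S(3,1) = 1.0875; S(3,2) = 0.8831; S(3,3) = 0.7171
  k=4: S(4,0) = 1.4862; S(4,1) = 1.2068; S(4,2) = 0.9800; S(4,3) = 0.7958; S(4,4) = 0.6462
Terminal payoffs V(N, i) = max(S_T - K, 0):
  V(4,0) = 0.396182; V(4,1) = 0.116838; V(4,2) = 0.000000; V(4,3) = 0.000000; V(4,4) = 0.000000
Backward induction: V(k, i) = exp(-r*dt) * [p * V(k+1, i) + (1-p) * V(k+1, i+1)]; then take max(V_cont, immediate exercise) for American.
  V(3,0) = exp(-r*dt) * [p*0.396182 + (1-p)*0.116838] = 0.275494; exercise = 0.249247; V(3,0) = max -> 0.275494
  V(3,1) = exp(-r*dt) * [p*0.116838 + (1-p)*0.000000] = 0.067536; exercise = 0.000000; V(3,1) = max -> 0.067536
  V(3,2) = exp(-r*dt) * [p*0.000000 + (1-p)*0.000000] = 0.000000; exercise = 0.000000; V(3,2) = max -> 0.000000
  V(3,3) = exp(-r*dt) * [p*0.000000 + (1-p)*0.000000] = 0.000000; exercise = 0.000000; V(3,3) = max -> 0.000000
  V(2,0) = exp(-r*dt) * [p*0.275494 + (1-p)*0.067536] = 0.186116; exercise = 0.116838; V(2,0) = max -> 0.186116
  V(2,1) = exp(-r*dt) * [p*0.067536 + (1-p)*0.000000] = 0.039038; exercise = 0.000000; V(2,1) = max -> 0.039038
  V(2,2) = exp(-r*dt) * [p*0.000000 + (1-p)*0.000000] = 0.000000; exercise = 0.000000; V(2,2) = max -> 0.000000
  V(1,0) = exp(-r*dt) * [p*0.186116 + (1-p)*0.039038] = 0.123114; exercise = 0.000000; V(1,0) = max -> 0.123114
  V(1,1) = exp(-r*dt) * [p*0.039038 + (1-p)*0.000000] = 0.022565; exercise = 0.000000; V(1,1) = max -> 0.022565
  V(0,0) = exp(-r*dt) * [p*0.123114 + (1-p)*0.022565] = 0.080142; exercise = 0.000000; V(0,0) = max -> 0.080142

Answer: Price = V(0,0) = 0.0801


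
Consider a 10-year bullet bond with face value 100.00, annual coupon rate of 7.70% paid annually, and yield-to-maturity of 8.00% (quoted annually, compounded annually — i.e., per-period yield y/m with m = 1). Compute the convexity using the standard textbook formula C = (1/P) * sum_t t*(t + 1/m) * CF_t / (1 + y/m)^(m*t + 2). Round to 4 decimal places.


Coupon per period c = face * coupon_rate / m = 7.700000
Periods per year m = 1; per-period yield y/m = 0.080000
Number of cashflows N = 10
Cashflows (t years, CF_t, discount factor 1/(1+y/m)^(m*t), PV):
  t = 1.0000: CF_t = 7.700000, DF = 0.925926, PV = 7.129630
  t = 2.0000: CF_t = 7.700000, DF = 0.857339, PV = 6.601509
  t = 3.0000: CF_t = 7.700000, DF = 0.793832, PV = 6.112508
  t = 4.0000: CF_t = 7.700000, DF = 0.735030, PV = 5.659730
  t = 5.0000: CF_t = 7.700000, DF = 0.680583, PV = 5.240491
  t = 6.0000: CF_t = 7.700000, DF = 0.630170, PV = 4.852306
  t = 7.0000: CF_t = 7.700000, DF = 0.583490, PV = 4.492876
  t = 8.0000: CF_t = 7.700000, DF = 0.540269, PV = 4.160070
  t = 9.0000: CF_t = 7.700000, DF = 0.500249, PV = 3.851917
  t = 10.0000: CF_t = 107.700000, DF = 0.463193, PV = 49.885939
Price P = sum_t PV_t = 97.986976
Convexity numerator sum_t t*(t + 1/m) * CF_t / (1+y/m)^(m*t + 2):
  t = 1.0000: term = 12.225017
  t = 2.0000: term = 33.958379
  t = 3.0000: term = 62.885887
  t = 4.0000: term = 97.046123
  t = 5.0000: term = 134.786281
  t = 6.0000: term = 174.722957
  t = 7.0000: term = 215.707355
  t = 8.0000: term = 256.794470
  t = 9.0000: term = 297.215822
  t = 10.0000: term = 4704.606699
Convexity = (1/P) * sum = 5989.948989 / 97.986976 = 61.130053

Answer: Convexity = 61.1301


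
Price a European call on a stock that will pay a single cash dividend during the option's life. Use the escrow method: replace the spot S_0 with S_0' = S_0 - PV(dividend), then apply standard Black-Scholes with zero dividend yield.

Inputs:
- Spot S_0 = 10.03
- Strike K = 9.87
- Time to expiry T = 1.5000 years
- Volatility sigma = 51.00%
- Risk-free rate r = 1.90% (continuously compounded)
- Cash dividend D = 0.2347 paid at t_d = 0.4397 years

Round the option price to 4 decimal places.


PV(D) = D * exp(-r * t_d) = 0.2347 * 0.99168050 = 0.23274741
S_0' = S_0 - PV(D) = 10.0300 - 0.23274741 = 9.79725259
d1 = (ln(S_0'/K) + (r + sigma^2/2)*T) / (sigma*sqrt(T)) = 0.34609392
d2 = d1 - sigma*sqrt(T) = -0.27852596
exp(-rT) = 0.97190229
N(d1) = 0.63536393; N(d2) = 0.39030432
C = S_0' * N(d1) - K * exp(-rT) * N(d2) = 9.79725259 * 0.63536393 - 9.8700 * 0.97190229 * 0.39030432 = 2.4808

Answer: Price = 2.4808


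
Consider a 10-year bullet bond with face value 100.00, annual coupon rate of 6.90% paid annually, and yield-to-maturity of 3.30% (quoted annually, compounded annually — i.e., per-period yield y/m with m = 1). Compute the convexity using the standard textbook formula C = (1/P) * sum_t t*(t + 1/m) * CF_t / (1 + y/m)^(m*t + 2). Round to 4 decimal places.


Coupon per period c = face * coupon_rate / m = 6.900000
Periods per year m = 1; per-period yield y/m = 0.033000
Number of cashflows N = 10
Cashflows (t years, CF_t, discount factor 1/(1+y/m)^(m*t), PV):
  t = 1.0000: CF_t = 6.900000, DF = 0.968054, PV = 6.679574
  t = 2.0000: CF_t = 6.900000, DF = 0.937129, PV = 6.466190
  t = 3.0000: CF_t = 6.900000, DF = 0.907192, PV = 6.259622
  t = 4.0000: CF_t = 6.900000, DF = 0.878211, PV = 6.059654
  t = 5.0000: CF_t = 6.900000, DF = 0.850156, PV = 5.866073
  t = 6.0000: CF_t = 6.900000, DF = 0.822997, PV = 5.678677
  t = 7.0000: CF_t = 6.900000, DF = 0.796705, PV = 5.497267
  t = 8.0000: CF_t = 6.900000, DF = 0.771254, PV = 5.321653
  t = 9.0000: CF_t = 6.900000, DF = 0.746616, PV = 5.151648
  t = 10.0000: CF_t = 106.900000, DF = 0.722764, PV = 77.263520
Price P = sum_t PV_t = 130.243878
Convexity numerator sum_t t*(t + 1/m) * CF_t / (1+y/m)^(m*t + 2):
  t = 1.0000: term = 12.519245
  t = 2.0000: term = 36.357922
  t = 3.0000: term = 70.392879
  t = 4.0000: term = 113.573539
  t = 5.0000: term = 164.918013
  t = 6.0000: term = 223.509408
  t = 7.0000: term = 288.492299
  t = 8.0000: term = 359.069380
  t = 9.0000: term = 434.498282
  t = 10.0000: term = 7964.646998
Convexity = (1/P) * sum = 9667.977965 / 130.243878 = 74.229807

Answer: Convexity = 74.2298


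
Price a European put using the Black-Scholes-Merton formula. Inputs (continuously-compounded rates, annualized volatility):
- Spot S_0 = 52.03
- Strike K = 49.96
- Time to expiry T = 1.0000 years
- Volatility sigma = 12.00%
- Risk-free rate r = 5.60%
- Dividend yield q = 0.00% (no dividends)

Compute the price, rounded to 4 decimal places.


Answer: Price = 0.7081

Derivation:
d1 = (ln(S/K) + (r - q + 0.5*sigma^2) * T) / (sigma * sqrt(T)) = 0.86498158
d2 = d1 - sigma * sqrt(T) = 0.74498158
exp(-rT) = 0.94553914; exp(-qT) = 1.00000000
P = K * exp(-rT) * N(-d2) - S_0 * exp(-qT) * N(-d1)
N(-d1) = 0.19352445; N(-d2) = 0.22814143
P = 49.9600 * 0.94553914 * 0.22814143 - 52.0300 * 1.00000000 * 0.19352445 = 0.7081
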